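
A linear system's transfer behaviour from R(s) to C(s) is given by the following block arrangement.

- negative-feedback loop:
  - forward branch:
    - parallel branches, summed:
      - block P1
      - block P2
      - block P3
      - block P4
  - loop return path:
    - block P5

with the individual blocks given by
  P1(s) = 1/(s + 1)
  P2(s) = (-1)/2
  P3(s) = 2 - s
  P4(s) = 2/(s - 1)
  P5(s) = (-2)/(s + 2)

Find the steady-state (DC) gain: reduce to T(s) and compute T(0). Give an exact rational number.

The answer is 1.

Reasoning:
[1] sum the parallel branches P1, P2, P3, P4 = (-2*s^3 + 3*s^2 + 8*s - 1)/(2*s^2 - 2)
[2] feedback reduction of (P1+P2+P3+P4), P5 = (-2*s^4 - s^3 + 14*s^2 + 15*s - 2)/(6*s^3 - 2*s^2 - 18*s - 2)
The step-2 result is T(s). Setting s = 0: T(0) = -2/(-2) = 1.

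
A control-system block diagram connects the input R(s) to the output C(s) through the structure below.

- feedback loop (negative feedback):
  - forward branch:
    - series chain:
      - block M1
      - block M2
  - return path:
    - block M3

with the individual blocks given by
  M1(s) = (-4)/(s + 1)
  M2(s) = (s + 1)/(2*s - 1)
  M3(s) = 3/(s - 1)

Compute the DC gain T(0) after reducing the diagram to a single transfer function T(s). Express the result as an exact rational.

Step 1. reduce the series chain M1, M2 gives (-4)/(2*s - 1)
Step 2. feedback reduction of (M1*M2), M3 gives (4 - 4*s)/(2*s^2 - 3*s - 11)
Step 2 gives the overall T(s). Then T(0) = 4/(-11) = -4/11.

Therefore the answer is -4/11.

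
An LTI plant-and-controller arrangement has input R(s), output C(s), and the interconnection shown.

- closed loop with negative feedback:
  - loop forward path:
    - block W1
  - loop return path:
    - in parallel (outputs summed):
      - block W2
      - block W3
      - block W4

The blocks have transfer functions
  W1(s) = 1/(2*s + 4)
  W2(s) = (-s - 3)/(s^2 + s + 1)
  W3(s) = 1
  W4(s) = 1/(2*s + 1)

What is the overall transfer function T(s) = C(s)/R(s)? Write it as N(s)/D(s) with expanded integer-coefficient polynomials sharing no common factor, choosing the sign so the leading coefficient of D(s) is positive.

Answer: (2*s^3 + 3*s^2 + 3*s + 1)/(4*s^4 + 16*s^3 + 20*s^2 + 11*s + 3)

Working:
Step 1. sum the parallel branches W2, W3, W4, giving (2*s^3 + 2*s^2 - 3*s - 1)/(2*s^3 + 3*s^2 + 3*s + 1)
Step 2. apply the feedback formula to W1, (W2+W3+W4), which is the overall transfer function T(s) = C(s)/R(s) in lowest terms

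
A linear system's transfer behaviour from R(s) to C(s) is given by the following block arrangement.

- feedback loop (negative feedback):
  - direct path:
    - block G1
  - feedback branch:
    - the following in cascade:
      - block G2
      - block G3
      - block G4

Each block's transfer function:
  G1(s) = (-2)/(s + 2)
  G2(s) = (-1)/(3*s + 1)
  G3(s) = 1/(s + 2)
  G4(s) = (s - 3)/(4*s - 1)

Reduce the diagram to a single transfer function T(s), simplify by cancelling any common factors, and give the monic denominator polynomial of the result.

(1) multiply G2, G3, G4 (series) = (3 - s)/(12*s^3 + 25*s^2 + s - 2)
(2) apply the feedback formula to G1, (G2*G3*G4) = (-24*s^3 - 50*s^2 - 2*s + 4)/(12*s^4 + 49*s^3 + 51*s^2 + 2*s - 10)
No further cancellation is possible in the step-2 result, so that is T(s). Its denominator becomes monic after dividing by the leading coefficient 12.

Hence the answer: s^4 + 49*s^3/12 + 17*s^2/4 + s/6 - 5/6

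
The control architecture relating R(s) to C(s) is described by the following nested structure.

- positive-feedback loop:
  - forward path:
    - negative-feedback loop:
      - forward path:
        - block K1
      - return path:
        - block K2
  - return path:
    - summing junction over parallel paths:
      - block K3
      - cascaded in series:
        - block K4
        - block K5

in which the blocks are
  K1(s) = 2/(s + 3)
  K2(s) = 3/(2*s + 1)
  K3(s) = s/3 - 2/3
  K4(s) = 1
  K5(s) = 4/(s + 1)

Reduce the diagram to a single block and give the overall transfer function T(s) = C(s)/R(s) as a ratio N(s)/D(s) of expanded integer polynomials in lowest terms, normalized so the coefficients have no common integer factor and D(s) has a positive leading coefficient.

The answer is (12*s^2 + 18*s + 6)/(2*s^3 + 29*s^2 + 10*s + 7).

Reasoning:
Step 1 - feedback reduction of K1, K2, giving (4*s + 2)/(2*s^2 + 7*s + 9)
Step 2 - reduce the series chain K4, K5, giving 4/(s + 1)
Step 3 - add K3, (K4*K5) (parallel), giving (s^2 - s + 10)/(3*s + 3)
Step 4 - close the feedback loop around [K1/(1+K1*K2)], (K3+(K4*K5)), giving the overall T(s)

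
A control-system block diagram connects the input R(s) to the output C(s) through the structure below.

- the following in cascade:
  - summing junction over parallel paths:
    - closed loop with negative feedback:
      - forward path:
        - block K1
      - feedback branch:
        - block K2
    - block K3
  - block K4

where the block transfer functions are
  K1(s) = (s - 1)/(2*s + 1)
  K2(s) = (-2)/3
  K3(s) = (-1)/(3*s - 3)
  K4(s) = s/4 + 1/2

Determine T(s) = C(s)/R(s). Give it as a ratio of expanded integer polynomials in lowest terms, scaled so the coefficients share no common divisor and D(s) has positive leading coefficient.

The answer is (9*s^3 - 4*s^2 - 40*s + 8)/(48*s^2 + 12*s - 60).

Reasoning:
Step 1: apply the feedback formula to K1, K2 = (3*s - 3)/(4*s + 5)
Step 2: combine [K1/(1+K1*K2)], K3 in parallel = (9*s^2 - 22*s + 4)/(12*s^2 + 3*s - 15)
Step 3: reduce the series chain ([K1/(1+K1*K2)]+K3), K4, which is the overall transfer function T(s) = C(s)/R(s) in lowest terms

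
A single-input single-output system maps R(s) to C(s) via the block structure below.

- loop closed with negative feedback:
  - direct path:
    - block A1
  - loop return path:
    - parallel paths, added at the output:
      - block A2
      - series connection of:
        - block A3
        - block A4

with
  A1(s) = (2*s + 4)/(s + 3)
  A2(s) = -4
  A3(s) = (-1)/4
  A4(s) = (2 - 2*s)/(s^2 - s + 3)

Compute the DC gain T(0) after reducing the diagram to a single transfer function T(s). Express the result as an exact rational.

Step 1: multiply A3, A4 (series), giving (s - 1)/(2*s^2 - 2*s + 6)
Step 2: add A2, (A3*A4) (parallel), giving (-8*s^2 + 9*s - 25)/(2*s^2 - 2*s + 6)
Step 3: reduce the feedback loop with forward A1 and return (A2+(A3*A4)), giving (-2*s^3 - 2*s^2 - 2*s - 12)/(7*s^3 + 5*s^2 + 7*s + 41)
DC gain: substitute s = 0 into T(s) from step 3: T(0) = -12/41.

Final answer: -12/41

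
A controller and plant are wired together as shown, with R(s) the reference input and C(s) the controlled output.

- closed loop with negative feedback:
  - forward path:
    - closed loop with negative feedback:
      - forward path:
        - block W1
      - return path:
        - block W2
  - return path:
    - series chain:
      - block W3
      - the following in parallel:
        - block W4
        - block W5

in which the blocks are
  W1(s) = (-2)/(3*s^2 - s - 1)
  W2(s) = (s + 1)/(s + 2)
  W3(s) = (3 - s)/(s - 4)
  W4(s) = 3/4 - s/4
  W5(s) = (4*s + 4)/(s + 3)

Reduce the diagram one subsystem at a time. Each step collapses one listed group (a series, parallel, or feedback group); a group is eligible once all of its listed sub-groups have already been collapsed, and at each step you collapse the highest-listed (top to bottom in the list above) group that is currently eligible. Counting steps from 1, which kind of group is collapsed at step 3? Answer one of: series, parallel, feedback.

Step 1: reduce the feedback loop with forward W1 and return W2
Step 2: sum the parallel branches W4, W5
Step 3: multiply W3, (W4+W5) (series)
Step 4: feedback reduction of [W1/(1+W1*W2)], (W3*(W4+W5))
Step 3: series.

Therefore the answer is series.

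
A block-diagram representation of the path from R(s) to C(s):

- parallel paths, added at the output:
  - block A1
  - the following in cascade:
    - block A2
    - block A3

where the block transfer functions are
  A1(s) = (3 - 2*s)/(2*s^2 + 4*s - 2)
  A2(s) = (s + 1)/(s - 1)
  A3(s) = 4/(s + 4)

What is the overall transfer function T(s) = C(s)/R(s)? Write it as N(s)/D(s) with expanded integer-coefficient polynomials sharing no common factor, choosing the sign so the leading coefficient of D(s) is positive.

The answer is (6*s^3 + 21*s^2 + 25*s - 20)/(2*s^4 + 10*s^3 + 2*s^2 - 22*s + 8).

Reasoning:
[1] cascade A2, A3 = (4*s + 4)/(s^2 + 3*s - 4)
[2] combine A1, (A2*A3) in parallel; the result is T(s) itself (integer coefficients, no common factor, positive leading denominator coefficient)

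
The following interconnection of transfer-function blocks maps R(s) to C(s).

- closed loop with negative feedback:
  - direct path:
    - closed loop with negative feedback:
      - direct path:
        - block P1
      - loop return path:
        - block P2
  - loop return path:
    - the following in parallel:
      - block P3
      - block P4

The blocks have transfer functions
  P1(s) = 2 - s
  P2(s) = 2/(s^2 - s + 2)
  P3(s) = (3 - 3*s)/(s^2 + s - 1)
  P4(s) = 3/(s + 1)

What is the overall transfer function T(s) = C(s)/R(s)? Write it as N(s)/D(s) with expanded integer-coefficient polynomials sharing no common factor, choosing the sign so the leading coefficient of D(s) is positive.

Answer: (-s^6 + s^5 + 2*s^4 - 3*s^3 + 5*s^2 + 4*s - 4)/(s^5 - 4*s^4 + 9*s^3 - s^2 + 15*s - 6)

Working:
(1) feedback reduction of P1, P2 -> (-s^3 + 3*s^2 - 4*s + 4)/(s^2 - 3*s + 6)
(2) parallel reduction of P3, P4 -> (3*s)/(s^3 + 2*s^2 - 1)
(3) apply the feedback formula to [P1/(1+P1*P2)], (P3+P4) - this is the overall T(s), already in the required normalized form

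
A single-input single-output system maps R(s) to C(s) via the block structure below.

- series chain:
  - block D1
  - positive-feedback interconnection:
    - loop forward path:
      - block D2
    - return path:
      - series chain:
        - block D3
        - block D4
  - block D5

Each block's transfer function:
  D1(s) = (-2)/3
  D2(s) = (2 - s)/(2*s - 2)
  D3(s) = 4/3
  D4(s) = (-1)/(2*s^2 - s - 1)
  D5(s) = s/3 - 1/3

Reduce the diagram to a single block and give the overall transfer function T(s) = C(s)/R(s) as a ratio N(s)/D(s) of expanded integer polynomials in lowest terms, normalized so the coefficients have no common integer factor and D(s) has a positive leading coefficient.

Step 1. reduce the series chain D3, D4: (-4)/(6*s^2 - 3*s - 3)
Step 2. close the feedback loop around D2, (D3*D4): (-6*s^3 + 15*s^2 - 3*s - 6)/(12*s^3 - 18*s^2 - 4*s + 14)
Step 3. cascade D1, [D2/(1-D2*(D3*D4))], D5, giving the overall T(s)

Answer: (2*s^4 - 7*s^3 + 6*s^2 + s - 2)/(18*s^3 - 27*s^2 - 6*s + 21)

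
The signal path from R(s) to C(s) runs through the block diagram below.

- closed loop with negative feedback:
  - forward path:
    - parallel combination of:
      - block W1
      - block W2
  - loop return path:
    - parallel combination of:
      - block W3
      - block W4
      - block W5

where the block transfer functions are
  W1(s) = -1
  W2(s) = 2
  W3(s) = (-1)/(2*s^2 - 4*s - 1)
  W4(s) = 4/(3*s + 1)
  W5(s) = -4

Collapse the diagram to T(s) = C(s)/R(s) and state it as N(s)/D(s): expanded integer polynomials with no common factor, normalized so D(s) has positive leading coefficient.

(1) parallel reduction of W1, W2 gives 1
(2) combine W3, W4, W5 in parallel gives (-24*s^3 + 48*s^2 + 9*s - 1)/(6*s^3 - 10*s^2 - 7*s - 1)
(3) reduce the feedback loop with forward (W1+W2) and return (W3+W4+W5); the result is T(s) itself (integer coefficients, no common factor, positive leading denominator coefficient)

Hence the answer: (-6*s^3 + 10*s^2 + 7*s + 1)/(18*s^3 - 38*s^2 - 2*s + 2)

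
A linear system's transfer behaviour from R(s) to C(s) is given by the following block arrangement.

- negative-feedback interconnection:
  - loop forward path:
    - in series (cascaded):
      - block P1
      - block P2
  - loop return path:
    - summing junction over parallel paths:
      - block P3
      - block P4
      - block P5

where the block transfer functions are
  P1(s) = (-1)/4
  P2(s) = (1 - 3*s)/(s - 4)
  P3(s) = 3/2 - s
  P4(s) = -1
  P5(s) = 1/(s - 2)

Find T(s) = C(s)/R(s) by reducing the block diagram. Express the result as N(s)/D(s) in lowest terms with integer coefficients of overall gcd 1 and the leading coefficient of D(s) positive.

First reduce the diagram to T(s).

[1] series reduction of P1, P2 = (3*s - 1)/(4*s - 16)
[2] sum the parallel branches P3, P4, P5 = (-2*s^2 + 5*s)/(2*s - 4)
[3] close the feedback loop around (P1*P2), (P3+P4+P5); the result is T(s) itself (integer coefficients, no common factor, positive leading denominator coefficient)

Answer: (-6*s^2 + 14*s - 4)/(6*s^3 - 25*s^2 + 53*s - 64)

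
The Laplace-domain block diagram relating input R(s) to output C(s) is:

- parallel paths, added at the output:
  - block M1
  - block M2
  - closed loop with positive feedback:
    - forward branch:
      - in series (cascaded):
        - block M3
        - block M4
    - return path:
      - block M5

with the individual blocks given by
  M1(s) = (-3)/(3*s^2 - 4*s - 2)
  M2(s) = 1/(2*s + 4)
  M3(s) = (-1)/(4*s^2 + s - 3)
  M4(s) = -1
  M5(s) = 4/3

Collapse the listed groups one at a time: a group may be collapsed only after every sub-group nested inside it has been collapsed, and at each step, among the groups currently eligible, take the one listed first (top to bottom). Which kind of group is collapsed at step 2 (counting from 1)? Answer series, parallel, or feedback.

Reducing step by step:

Step 1: combine M3, M4 in series
Step 2: feedback reduction of (M3*M4), M5
Step 3: parallel reduction of M1, M2, [(M3*M4)/(1-(M3*M4)*M5)]
At step 2 the group reduced is feedback.

Answer: feedback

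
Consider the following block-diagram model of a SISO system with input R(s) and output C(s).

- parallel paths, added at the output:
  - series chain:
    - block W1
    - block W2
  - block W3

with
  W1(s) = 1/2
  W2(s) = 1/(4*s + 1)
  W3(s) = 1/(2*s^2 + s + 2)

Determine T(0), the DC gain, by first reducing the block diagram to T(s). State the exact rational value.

(1) combine W1, W2 in series: 1/(8*s + 2)
(2) parallel reduction of (W1*W2), W3: (2*s^2 + 9*s + 4)/(16*s^3 + 12*s^2 + 18*s + 4)
Evaluating the step-2 result (the overall T(s)) at s = 0 gives T(0) = 4/4 = 1.

Final answer: 1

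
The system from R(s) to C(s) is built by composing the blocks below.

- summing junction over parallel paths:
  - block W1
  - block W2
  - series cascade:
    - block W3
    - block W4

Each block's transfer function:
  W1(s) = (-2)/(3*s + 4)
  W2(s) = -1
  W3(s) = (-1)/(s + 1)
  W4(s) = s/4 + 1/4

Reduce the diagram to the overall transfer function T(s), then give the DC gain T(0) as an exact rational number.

Reducing step by step:

Step 1: series reduction of W3, W4 -> (-1)/4
Step 2: add W1, W2, (W3*W4) (parallel) -> (-15*s - 28)/(12*s + 16)
Evaluating the step-2 result (the overall T(s)) at s = 0 gives T(0) = -28/16 = -7/4.

Answer: -7/4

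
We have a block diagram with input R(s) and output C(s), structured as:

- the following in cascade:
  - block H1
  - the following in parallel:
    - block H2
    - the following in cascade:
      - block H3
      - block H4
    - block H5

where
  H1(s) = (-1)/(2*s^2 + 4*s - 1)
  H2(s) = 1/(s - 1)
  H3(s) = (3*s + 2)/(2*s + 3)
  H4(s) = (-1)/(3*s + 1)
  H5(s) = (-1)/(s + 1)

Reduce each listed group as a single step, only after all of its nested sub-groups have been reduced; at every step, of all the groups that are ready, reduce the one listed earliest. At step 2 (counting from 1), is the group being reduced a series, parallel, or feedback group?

Step 1 - reduce the series chain H3, H4
Step 2 - combine H2, (H3*H4), H5 in parallel
Step 3 - combine H1, (H2+(H3*H4)+H5) in series
The group at step 2 is a parallel group.

Answer: parallel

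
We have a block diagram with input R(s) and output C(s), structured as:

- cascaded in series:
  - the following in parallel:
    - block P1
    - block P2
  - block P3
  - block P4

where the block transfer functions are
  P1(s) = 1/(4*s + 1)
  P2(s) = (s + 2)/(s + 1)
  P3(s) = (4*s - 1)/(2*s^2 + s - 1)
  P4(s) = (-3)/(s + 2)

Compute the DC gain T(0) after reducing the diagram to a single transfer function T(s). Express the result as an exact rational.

[1] sum the parallel branches P1, P2 -> (4*s^2 + 10*s + 3)/(4*s^2 + 5*s + 1)
[2] reduce the series chain (P1+P2), P3, P4 -> (-48*s^3 - 108*s^2 - 6*s + 9)/(8*s^5 + 30*s^4 + 31*s^3 + 2*s^2 - 9*s - 2)
Step 2 gives the overall T(s). Then T(0) = 9/(-2) = -9/2.

Final answer: -9/2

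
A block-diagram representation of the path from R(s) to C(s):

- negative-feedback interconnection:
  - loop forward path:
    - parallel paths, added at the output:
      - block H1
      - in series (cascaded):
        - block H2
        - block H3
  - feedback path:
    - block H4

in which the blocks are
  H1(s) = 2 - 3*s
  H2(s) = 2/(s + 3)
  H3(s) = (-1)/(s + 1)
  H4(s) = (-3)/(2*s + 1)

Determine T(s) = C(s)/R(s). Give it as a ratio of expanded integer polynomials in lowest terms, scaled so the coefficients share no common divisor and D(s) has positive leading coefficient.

Reducing step by step:

1. cascade H2, H3: (-2)/(s^2 + 4*s + 3)
2. add H1, (H2*H3) (parallel): (-3*s^3 - 10*s^2 - s + 4)/(s^2 + 4*s + 3)
3. apply the feedback formula to (H1+(H2*H3)), H4 - this is the overall T(s), already in the required normalized form

Answer: (-6*s^4 - 23*s^3 - 12*s^2 + 7*s + 4)/(11*s^3 + 39*s^2 + 13*s - 9)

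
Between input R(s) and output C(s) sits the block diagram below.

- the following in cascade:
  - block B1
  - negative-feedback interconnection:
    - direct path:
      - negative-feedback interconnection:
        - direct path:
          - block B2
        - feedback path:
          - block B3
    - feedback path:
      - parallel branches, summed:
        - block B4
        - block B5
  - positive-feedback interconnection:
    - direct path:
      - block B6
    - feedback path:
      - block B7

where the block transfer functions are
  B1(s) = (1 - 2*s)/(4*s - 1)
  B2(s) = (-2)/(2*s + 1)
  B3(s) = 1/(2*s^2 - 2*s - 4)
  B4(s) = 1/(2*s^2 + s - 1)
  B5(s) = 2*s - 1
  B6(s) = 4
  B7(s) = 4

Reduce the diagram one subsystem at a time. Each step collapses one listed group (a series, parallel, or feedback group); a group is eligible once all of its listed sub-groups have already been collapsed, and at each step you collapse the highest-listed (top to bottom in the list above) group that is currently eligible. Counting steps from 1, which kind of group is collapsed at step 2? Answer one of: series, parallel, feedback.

The answer is parallel.

Reasoning:
1. apply the feedback formula to B2, B3
2. reduce the parallel group B4, B5
3. collapse the loop ([B2/(1+B2*B3)] forward, (B4+B5) return)
4. close the feedback loop around B6, B7
5. cascade B1, [[B2/(1+B2*B3)]/(1+[B2/(1+B2*B3)]*(B4+B5))], [B6/(1-B6*B7)]
At step 2 the group reduced is parallel.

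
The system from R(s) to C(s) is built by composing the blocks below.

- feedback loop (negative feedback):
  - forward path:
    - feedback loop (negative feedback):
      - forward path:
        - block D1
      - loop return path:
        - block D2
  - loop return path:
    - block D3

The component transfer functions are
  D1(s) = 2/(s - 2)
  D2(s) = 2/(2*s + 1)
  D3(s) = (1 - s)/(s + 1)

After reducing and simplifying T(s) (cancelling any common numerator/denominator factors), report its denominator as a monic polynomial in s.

Answer: s^3 - 5*s^2/2 + s/2 + 2

Working:
1. apply the feedback formula to D1, D2, giving (4*s + 2)/(2*s^2 - 3*s + 2)
2. collapse the loop ([D1/(1+D1*D2)] forward, D3 return), giving (4*s^2 + 6*s + 2)/(2*s^3 - 5*s^2 + s + 4)
Step 2 gives the fully reduced T(s), with no common factor left to cancel. The denominator's leading coefficient is 2, so divide each of its coefficients by 2 to get the monic form.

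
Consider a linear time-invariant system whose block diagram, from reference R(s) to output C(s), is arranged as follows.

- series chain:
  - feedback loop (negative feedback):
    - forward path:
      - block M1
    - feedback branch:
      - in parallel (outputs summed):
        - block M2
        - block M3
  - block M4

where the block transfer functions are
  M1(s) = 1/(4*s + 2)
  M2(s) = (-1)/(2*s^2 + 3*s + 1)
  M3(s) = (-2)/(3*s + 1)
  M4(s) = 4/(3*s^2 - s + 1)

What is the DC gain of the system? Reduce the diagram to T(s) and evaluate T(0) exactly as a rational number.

[1] add M2, M3 (parallel), giving (-4*s^2 - 9*s - 3)/(6*s^3 + 11*s^2 + 6*s + 1)
[2] feedback reduction of M1, (M2+M3), giving (6*s^3 + 11*s^2 + 6*s + 1)/(24*s^4 + 56*s^3 + 42*s^2 + 7*s - 1)
[3] cascade [M1/(1+M1*(M2+M3))], M4, giving (24*s^3 + 44*s^2 + 24*s + 4)/(72*s^6 + 144*s^5 + 94*s^4 + 35*s^3 + 32*s^2 + 8*s - 1)
The step-3 result is T(s). Setting s = 0: T(0) = 4/(-1) = -4.

Answer: -4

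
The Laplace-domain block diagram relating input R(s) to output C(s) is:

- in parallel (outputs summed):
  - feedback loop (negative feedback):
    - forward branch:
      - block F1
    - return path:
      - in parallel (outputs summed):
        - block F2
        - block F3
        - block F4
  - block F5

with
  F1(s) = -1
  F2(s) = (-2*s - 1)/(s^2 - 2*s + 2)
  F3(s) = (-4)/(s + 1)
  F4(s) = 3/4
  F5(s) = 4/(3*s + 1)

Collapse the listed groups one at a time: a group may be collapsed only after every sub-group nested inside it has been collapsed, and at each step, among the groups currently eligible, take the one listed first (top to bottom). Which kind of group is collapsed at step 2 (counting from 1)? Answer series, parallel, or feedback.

Answer: feedback

Working:
(1) add F2, F3, F4 (parallel)
(2) feedback reduction of F1, (F2+F3+F4)
(3) add [F1/(1+F1*(F2+F3+F4))], F5 (parallel)
At step 2 the group reduced is feedback.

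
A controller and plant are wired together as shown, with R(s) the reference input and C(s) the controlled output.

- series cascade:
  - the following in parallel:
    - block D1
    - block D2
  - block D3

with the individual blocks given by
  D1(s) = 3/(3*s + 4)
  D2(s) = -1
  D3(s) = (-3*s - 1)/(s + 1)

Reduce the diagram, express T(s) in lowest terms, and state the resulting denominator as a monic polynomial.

Reducing step by step:

Step 1. sum the parallel branches D1, D2 = (-3*s - 1)/(3*s + 4)
Step 2. multiply (D1+D2), D3 (series) = (9*s^2 + 6*s + 1)/(3*s^2 + 7*s + 4)
No further cancellation is possible in the step-2 result, so that is T(s). Its denominator becomes monic after dividing by the leading coefficient 3.

Answer: s^2 + 7*s/3 + 4/3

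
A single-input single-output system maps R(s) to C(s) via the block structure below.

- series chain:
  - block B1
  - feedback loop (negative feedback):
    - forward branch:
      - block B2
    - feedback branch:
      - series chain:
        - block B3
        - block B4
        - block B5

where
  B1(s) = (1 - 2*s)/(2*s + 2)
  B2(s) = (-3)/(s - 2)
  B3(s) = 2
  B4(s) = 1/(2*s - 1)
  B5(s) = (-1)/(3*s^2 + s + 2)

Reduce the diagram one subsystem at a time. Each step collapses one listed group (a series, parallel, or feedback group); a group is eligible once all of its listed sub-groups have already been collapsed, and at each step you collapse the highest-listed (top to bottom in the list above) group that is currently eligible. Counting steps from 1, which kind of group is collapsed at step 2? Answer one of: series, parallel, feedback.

(1) series reduction of B3, B4, B5
(2) collapse the loop (B2 forward, (B3*B4*B5) return)
(3) series reduction of B1, [B2/(1+B2*(B3*B4*B5))]
The group at step 2 is a feedback group.

Therefore the answer is feedback.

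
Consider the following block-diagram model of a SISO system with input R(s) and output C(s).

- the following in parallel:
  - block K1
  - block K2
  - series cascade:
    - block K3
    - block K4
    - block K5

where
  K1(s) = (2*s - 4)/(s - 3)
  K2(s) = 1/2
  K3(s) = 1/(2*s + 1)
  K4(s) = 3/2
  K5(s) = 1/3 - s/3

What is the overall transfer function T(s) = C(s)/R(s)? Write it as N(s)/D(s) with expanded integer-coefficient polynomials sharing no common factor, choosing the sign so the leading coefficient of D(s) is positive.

Step 1 - cascade K3, K4, K5: (1 - s)/(4*s + 2)
Step 2 - combine K1, K2, (K3*K4*K5) in parallel, which is the overall transfer function T(s) = C(s)/R(s) in lowest terms

Therefore the answer is (9*s^2 - 13*s - 14)/(4*s^2 - 10*s - 6).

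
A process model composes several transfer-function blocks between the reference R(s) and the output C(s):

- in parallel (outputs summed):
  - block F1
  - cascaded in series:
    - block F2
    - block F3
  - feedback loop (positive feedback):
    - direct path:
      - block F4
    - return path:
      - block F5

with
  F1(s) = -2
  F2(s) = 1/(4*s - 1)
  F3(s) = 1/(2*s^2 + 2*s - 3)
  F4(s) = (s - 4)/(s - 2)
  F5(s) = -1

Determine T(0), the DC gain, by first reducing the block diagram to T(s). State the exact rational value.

Reducing step by step:

Step 1: series reduction of F2, F3 -> 1/(8*s^3 + 6*s^2 - 14*s + 3)
Step 2: close the feedback loop around F4, F5 -> (s - 4)/(2*s - 6)
Step 3: add F1, (F2*F3), [F4/(1-F4*F5)] (parallel) -> (-24*s^4 + 46*s^3 + 90*s^2 - 119*s + 18)/(16*s^4 - 36*s^3 - 64*s^2 + 90*s - 18)
DC gain: substitute s = 0 into T(s) from step 3: T(0) = 18/(-18) = -1.

Answer: -1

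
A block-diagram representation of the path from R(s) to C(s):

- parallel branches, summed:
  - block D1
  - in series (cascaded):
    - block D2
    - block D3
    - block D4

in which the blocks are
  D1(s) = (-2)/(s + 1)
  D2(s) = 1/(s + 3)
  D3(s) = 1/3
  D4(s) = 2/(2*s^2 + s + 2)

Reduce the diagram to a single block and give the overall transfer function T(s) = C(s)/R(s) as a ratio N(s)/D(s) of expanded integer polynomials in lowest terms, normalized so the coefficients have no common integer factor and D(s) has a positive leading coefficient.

1. cascade D2, D3, D4 -> 2/(6*s^3 + 21*s^2 + 15*s + 18)
2. combine D1, (D2*D3*D4) in parallel: this yields T(s), and no further normalization is needed

Therefore the answer is (-12*s^3 - 42*s^2 - 28*s - 34)/(6*s^4 + 27*s^3 + 36*s^2 + 33*s + 18).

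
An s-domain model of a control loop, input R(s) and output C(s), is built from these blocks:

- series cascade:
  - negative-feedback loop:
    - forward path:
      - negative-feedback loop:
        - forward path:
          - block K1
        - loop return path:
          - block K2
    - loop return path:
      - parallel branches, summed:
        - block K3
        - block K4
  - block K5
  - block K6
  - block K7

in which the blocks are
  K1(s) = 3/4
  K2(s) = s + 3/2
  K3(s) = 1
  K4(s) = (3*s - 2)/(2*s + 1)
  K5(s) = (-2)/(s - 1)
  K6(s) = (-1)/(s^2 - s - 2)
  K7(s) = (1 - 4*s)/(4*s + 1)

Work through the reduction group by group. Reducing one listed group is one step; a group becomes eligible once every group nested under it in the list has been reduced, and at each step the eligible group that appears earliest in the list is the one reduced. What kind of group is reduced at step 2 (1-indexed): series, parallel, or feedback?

The answer is parallel.

Reasoning:
(1) feedback reduction of K1, K2
(2) add K3, K4 (parallel)
(3) collapse the loop ([K1/(1+K1*K2)] forward, (K3+K4) return)
(4) reduce the series chain [[K1/(1+K1*K2)]/(1+[K1/(1+K1*K2)]*(K3+K4))], K5, K6, K7
The group at step 2 is a parallel group.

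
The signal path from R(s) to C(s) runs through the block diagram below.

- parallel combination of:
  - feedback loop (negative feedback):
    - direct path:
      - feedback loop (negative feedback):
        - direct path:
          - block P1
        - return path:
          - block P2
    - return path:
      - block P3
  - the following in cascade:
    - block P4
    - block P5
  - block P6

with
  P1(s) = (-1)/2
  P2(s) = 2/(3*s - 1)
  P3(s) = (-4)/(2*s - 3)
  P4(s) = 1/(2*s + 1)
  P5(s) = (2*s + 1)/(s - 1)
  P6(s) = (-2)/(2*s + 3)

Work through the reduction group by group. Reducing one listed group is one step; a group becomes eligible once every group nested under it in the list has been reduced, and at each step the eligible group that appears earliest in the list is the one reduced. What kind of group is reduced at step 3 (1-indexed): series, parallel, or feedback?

Step 1: close the feedback loop around P1, P2
Step 2: close the feedback loop around [P1/(1+P1*P2)], P3
Step 3: combine P4, P5 in series
Step 4: parallel reduction of [[P1/(1+P1*P2)]/(1+[P1/(1+P1*P2)]*P3)], (P4*P5), P6
At step 3 the group reduced is series.

Final answer: series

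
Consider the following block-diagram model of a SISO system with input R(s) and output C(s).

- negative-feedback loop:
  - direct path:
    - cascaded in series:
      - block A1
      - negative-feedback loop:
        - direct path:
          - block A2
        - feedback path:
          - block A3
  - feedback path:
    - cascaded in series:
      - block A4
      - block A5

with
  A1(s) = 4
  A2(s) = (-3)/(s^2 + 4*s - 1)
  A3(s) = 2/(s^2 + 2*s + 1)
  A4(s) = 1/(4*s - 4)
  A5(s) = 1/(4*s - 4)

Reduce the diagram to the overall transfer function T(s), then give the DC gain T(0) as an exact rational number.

Answer: 48/31

Working:
(1) reduce the feedback loop with forward A2 and return A3 -> (-3*s^2 - 6*s - 3)/(s^4 + 6*s^3 + 8*s^2 + 2*s - 7)
(2) cascade A1, [A2/(1+A2*A3)] -> (-12*s^2 - 24*s - 12)/(s^4 + 6*s^3 + 8*s^2 + 2*s - 7)
(3) series reduction of A4, A5 -> 1/(16*s^2 - 32*s + 16)
(4) feedback reduction of (A1*[A2/(1+A2*A3)]), (A4*A5) -> (-48*s^4 + 96*s^2 - 48)/(4*s^6 + 16*s^5 - 12*s^4 - 32*s^3 - 15*s^2 + 58*s - 31)
The step-4 result is T(s). Setting s = 0: T(0) = -48/(-31) = 48/31.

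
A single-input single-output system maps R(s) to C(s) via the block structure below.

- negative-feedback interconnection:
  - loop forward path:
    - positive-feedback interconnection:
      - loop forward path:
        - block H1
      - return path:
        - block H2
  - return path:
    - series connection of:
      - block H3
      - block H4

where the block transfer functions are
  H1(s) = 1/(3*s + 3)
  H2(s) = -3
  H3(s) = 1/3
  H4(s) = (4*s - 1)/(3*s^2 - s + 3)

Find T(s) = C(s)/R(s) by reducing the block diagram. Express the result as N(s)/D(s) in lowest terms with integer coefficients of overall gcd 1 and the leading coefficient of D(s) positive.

1. apply the feedback formula to H1, H2 -> 1/(3*s + 6)
2. combine H3, H4 in series -> (4*s - 1)/(9*s^2 - 3*s + 9)
3. collapse the loop ([H1/(1-H1*H2)] forward, (H3*H4) return): this yields T(s), and no further normalization is needed

Therefore the answer is (9*s^2 - 3*s + 9)/(27*s^3 + 45*s^2 + 13*s + 53).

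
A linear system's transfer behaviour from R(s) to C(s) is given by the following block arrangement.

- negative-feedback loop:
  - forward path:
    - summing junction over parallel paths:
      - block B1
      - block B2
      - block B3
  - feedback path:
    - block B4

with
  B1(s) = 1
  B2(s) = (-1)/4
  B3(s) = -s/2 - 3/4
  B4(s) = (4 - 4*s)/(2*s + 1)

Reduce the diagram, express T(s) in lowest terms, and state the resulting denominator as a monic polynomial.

Step 1: reduce the parallel group B1, B2, B3: (-s)/2
Step 2: collapse the loop ((B1+B2+B3) forward, B4 return): (-2*s^2 - s)/(4*s^2 + 2)
That last expression is T(s), already simplified. Scaling its denominator by 1/4 (the reciprocal of the leading coefficient) yields the monic denominator.

Therefore the answer is s^2 + 1/2.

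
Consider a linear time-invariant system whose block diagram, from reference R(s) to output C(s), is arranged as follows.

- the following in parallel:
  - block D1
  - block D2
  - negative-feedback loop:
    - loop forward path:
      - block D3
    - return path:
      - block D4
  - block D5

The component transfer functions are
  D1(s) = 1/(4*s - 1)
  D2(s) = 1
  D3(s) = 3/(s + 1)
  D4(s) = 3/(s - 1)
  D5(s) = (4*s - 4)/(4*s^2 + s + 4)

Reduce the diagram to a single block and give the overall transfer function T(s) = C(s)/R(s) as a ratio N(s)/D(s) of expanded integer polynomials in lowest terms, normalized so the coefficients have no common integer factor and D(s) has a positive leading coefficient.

Step 1: collapse the loop (D3 forward, D4 return) gives (3*s - 3)/(s^2 + 8)
Step 2: reduce the parallel group D1, D2, [D3/(1+D3*D4)], D5, which is the overall transfer function T(s) = C(s)/R(s) in lowest terms

Therefore the answer is (16*s^5 + 68*s^4 + 76*s^3 + 209*s^2 - 89*s + 44)/(16*s^5 + 143*s^3 - 4*s^2 + 120*s - 32).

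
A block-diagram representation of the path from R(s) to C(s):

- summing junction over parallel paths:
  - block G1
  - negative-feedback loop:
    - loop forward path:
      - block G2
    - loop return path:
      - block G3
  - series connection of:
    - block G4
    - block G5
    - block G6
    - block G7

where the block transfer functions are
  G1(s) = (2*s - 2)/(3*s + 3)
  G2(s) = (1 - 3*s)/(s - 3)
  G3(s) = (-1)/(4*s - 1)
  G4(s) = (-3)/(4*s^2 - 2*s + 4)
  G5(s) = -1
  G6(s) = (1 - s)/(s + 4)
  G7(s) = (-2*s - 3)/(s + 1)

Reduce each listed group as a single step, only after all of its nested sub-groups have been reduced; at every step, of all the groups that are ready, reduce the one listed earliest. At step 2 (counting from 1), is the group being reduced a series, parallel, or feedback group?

1. feedback reduction of G2, G3
2. series reduction of G4, G5, G6, G7
3. combine G1, [G2/(1+G2*G3)], (G4*G5*G6*G7) in parallel
Step 2 collapses a series group.

Answer: series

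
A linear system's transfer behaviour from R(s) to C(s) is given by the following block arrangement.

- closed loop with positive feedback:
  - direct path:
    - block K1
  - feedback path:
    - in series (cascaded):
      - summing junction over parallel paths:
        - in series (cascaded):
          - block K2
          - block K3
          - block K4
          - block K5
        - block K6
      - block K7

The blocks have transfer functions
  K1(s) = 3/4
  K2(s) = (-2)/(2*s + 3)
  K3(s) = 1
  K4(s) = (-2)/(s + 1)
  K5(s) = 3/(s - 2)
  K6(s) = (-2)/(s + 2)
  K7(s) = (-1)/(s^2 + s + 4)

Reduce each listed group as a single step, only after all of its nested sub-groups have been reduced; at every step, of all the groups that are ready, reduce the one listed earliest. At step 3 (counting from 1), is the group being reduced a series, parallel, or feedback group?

Step 1. multiply K2, K3, K4, K5 (series)
Step 2. combine (K2*K3*K4*K5), K6 in parallel
Step 3. cascade ((K2*K3*K4*K5)+K6), K7
Step 4. close the feedback loop around K1, (((K2*K3*K4*K5)+K6)*K7)
Step 3 collapses a series group.

Therefore the answer is series.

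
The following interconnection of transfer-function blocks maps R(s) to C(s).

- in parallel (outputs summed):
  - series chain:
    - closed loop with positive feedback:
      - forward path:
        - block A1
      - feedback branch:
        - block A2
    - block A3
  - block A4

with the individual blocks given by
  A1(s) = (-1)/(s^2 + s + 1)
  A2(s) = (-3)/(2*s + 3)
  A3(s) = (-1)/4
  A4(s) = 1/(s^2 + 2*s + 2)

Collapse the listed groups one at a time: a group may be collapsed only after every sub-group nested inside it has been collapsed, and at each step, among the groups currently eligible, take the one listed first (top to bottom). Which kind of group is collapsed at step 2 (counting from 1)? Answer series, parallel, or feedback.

Step 1. apply the feedback formula to A1, A2
Step 2. cascade [A1/(1-A1*A2)], A3
Step 3. combine ([A1/(1-A1*A2)]*A3), A4 in parallel
Step 2: series.

Therefore the answer is series.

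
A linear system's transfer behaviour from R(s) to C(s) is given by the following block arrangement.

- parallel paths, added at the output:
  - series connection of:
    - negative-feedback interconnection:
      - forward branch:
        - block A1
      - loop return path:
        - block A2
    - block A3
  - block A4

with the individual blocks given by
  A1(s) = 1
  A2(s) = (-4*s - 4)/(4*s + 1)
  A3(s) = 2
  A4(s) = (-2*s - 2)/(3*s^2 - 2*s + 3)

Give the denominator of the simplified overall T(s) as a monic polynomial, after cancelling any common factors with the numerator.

Reducing step by step:

Step 1. apply the feedback formula to A1, A2, giving -4*s/3 - 1/3
Step 2. cascade [A1/(1+A1*A2)], A3, giving -8*s/3 - 2/3
Step 3. reduce the parallel group ([A1/(1+A1*A2)]*A3), A4, giving (-24*s^3 + 10*s^2 - 26*s - 12)/(9*s^2 - 6*s + 9)
No further cancellation is possible in the step-3 result, so that is T(s). Its denominator becomes monic after dividing by the leading coefficient 9.

Answer: s^2 - 2*s/3 + 1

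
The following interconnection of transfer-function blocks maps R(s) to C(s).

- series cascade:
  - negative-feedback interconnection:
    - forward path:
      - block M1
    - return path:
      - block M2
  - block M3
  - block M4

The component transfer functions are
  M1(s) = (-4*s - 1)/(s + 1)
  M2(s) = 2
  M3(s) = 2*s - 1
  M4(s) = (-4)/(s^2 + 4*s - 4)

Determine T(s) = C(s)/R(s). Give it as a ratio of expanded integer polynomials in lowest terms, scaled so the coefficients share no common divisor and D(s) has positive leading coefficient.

First reduce the diagram to T(s).

Step 1 - feedback reduction of M1, M2 -> (4*s + 1)/(7*s + 1)
Step 2 - combine [M1/(1+M1*M2)], M3, M4 in series, which is the overall transfer function T(s) = C(s)/R(s) in lowest terms

Answer: (-32*s^2 + 8*s + 4)/(7*s^3 + 29*s^2 - 24*s - 4)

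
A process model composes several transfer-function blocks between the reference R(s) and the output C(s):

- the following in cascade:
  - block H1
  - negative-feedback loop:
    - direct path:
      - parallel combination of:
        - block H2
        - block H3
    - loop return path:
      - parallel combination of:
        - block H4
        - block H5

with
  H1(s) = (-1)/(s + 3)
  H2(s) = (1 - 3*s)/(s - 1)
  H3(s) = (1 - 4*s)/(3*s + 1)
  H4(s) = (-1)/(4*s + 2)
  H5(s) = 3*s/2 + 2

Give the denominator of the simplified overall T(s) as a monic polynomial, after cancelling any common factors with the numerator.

Answer: s^5 + 335*s^4/78 + 289*s^3/78 - 49*s^2/78 - 19*s/78 + 1/13

Working:
Step 1. reduce the parallel group H2, H3 = (-13*s^2 + 5*s)/(3*s^2 - 2*s - 1)
Step 2. add H4, H5 (parallel) = (6*s^2 + 11*s + 3)/(4*s + 2)
Step 3. close the feedback loop around (H2+H3), (H4+H5) = (52*s^3 + 6*s^2 - 10*s)/(78*s^4 + 101*s^3 - 14*s^2 - 7*s + 2)
Step 4. series reduction of H1, [(H2+H3)/(1+(H2+H3)*(H4+H5))] = (-52*s^3 - 6*s^2 + 10*s)/(78*s^5 + 335*s^4 + 289*s^3 - 49*s^2 - 19*s + 6)
T(s) is the step-4 result (common factors already cancelled). Leading coefficient of the denominator: 78. Divide through by 78 for the monic polynomial.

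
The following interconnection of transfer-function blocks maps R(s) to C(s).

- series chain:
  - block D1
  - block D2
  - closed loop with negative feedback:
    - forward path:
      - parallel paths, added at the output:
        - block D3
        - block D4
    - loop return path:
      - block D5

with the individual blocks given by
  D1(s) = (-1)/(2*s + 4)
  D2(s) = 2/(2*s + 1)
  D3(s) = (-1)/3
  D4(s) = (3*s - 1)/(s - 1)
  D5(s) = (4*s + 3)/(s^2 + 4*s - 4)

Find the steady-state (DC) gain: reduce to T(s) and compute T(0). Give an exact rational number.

Reducing step by step:

[1] combine D3, D4 in parallel -> (8*s - 2)/(3*s - 3)
[2] collapse the loop ((D3+D4) forward, D5 return) -> (8*s^3 + 30*s^2 - 40*s + 8)/(3*s^3 + 41*s^2 - 8*s + 6)
[3] multiply D1, D2, [(D3+D4)/(1+(D3+D4)*D5)] (series) -> (-8*s^3 - 30*s^2 + 40*s - 8)/(6*s^5 + 97*s^4 + 195*s^3 + 54*s^2 + 14*s + 12)
The step-3 result is T(s). Setting s = 0: T(0) = -8/12 = -2/3.

Answer: -2/3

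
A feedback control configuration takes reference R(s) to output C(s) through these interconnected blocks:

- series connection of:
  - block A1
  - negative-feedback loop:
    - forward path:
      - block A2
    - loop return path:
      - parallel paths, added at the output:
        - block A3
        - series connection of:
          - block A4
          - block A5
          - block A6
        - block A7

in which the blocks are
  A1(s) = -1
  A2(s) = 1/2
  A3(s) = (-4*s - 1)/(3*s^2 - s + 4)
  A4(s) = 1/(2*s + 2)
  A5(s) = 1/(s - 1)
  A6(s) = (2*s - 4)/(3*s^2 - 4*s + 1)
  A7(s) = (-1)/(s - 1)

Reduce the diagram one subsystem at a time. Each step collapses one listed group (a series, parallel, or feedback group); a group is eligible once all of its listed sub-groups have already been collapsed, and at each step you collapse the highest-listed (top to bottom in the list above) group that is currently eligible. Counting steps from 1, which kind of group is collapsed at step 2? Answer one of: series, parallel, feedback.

Answer: parallel

Working:
Step 1: reduce the series chain A4, A5, A6
Step 2: combine A3, (A4*A5*A6), A7 in parallel
Step 3: apply the feedback formula to A2, (A3+(A4*A5*A6)+A7)
Step 4: cascade A1, [A2/(1+A2*(A3+(A4*A5*A6)+A7))]
Step 2 collapses a parallel group.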